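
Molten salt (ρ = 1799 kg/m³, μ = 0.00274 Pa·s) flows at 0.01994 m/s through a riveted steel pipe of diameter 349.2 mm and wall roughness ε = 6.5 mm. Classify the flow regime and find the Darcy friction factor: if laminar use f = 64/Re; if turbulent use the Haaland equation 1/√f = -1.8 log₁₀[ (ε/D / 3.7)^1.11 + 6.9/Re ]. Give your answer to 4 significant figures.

f ≈ 0.05520

Re = ρVD/μ = 1799·0.01994·0.3492/0.00274 = 4572.
Re > 4000 → turbulent. ε/D = 0.0065/0.3492 = 0.0186; Haaland: 1/√f = -1.8 log₁₀[0.00281 + 0.00151] = 4.256, so f = 0.0552.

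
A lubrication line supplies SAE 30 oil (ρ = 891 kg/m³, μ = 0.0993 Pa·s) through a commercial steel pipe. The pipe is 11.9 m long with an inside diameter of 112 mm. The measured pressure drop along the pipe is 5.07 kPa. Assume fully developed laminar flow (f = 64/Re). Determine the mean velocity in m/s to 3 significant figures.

For laminar flow, f = 64/Re with Re = ρVD/μ, so Darcy-Weisbach reduces to ΔP = 32μLV/D². Solving for V: V = ΔP·D²/(32μL) = 5070·(0.112)²/(32·0.0993·11.9) = 1.682 m/s.
Check: Re = ρVD/μ = 891·1.682·0.112/0.0993 = 1690 < 2300, so the laminar assumption holds.

V ≈ 1.68 m/s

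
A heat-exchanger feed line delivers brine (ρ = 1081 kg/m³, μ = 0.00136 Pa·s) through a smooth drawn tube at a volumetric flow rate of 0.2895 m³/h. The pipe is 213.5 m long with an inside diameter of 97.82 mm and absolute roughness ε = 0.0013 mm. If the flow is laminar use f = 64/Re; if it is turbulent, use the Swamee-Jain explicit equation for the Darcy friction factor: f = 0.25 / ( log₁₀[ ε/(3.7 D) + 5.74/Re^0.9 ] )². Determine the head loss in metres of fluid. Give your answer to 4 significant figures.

h_f ≈ 9.798×10^-4 m

Q = 0.2895 m³/h = 0.2895/3600 = 8.042e-05 m³/s.
Cross-sectional area A = πD²/4 = π(0.09782)²/4 = 0.007515 m²; mean velocity V = Q/A = 8.042e-05/0.007515 = 0.0107 m/s.
Reynolds number Re = ρVD/μ = 1081 · 0.0107 · 0.09782 / 0.00136 = 832.
Re < 2300 → laminar flow, so f = 64/Re = 64/832 = 0.07692 (the turbulent correlation is not needed).
Darcy-Weisbach: ΔP = f(L/D)(ρV²/2) = 0.07692·(213.5/0.09782)·(1081·0.0107²/2) = 0.07692·2183·0.06189 = 10.39 Pa.
Head loss h_f = ΔP/(ρg) = 10.39/(1081·9.81) = 9.798×10^-4 m.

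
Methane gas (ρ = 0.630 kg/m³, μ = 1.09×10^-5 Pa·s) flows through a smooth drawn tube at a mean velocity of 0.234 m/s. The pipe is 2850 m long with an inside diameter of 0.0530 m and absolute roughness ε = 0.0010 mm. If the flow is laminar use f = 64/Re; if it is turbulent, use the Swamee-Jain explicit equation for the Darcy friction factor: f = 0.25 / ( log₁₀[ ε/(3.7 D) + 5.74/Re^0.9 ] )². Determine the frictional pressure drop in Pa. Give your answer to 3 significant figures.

Reynolds number Re = ρVD/μ = 0.63 · 0.234 · 0.053 / 1.09e-05 = 716.8.
Re < 2300 → laminar flow, so f = 64/Re = 64/716.8 = 0.08928 (the turbulent correlation is not needed).
Darcy-Weisbach: ΔP = f(L/D)(ρV²/2) = 0.08928·(2850/0.053)·(0.63·0.234²/2) = 0.08928·5.377e+04·0.01725 = 82.81 Pa.

ΔP ≈ 82.8 Pa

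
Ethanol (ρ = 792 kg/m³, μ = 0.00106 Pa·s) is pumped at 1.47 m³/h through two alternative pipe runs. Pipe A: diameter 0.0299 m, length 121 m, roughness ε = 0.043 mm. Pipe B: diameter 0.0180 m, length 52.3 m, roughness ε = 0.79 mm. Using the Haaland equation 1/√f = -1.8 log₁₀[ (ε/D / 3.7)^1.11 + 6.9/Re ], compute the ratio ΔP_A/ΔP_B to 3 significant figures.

Pipe A: V = Q/A = 0.0004083/0.0007022 = 0.5815 m/s; Re = 1.299e+04; ε/D = 0.00144; Haaland → f = 0.03095; ΔP_A = f(L/D)(ρV²/2) = 1.677e+04 Pa.
Pipe B: V = Q/A = 0.0004083/0.0002545 = 1.605 m/s; Re = 2.158e+04; ε/D = 0.0439; Haaland → f = 0.06874; ΔP_B = f(L/D)(ρV²/2) = 2.036e+05 Pa.
ΔP_A/ΔP_B = 1.677e+04/2.036e+05 = 0.0824.

ΔP_A/ΔP_B ≈ 0.0824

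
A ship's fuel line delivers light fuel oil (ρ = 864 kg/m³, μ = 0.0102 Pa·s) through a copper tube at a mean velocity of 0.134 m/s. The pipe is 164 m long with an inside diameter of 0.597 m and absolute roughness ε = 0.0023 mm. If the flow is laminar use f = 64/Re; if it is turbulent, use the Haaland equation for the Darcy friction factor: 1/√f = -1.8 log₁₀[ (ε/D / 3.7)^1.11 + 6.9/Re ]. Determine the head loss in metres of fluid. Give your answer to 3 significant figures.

h_f ≈ 0.00867 m

Reynolds number Re = ρVD/μ = 864 · 0.134 · 0.597 / 0.0102 = 6776.
Re > 4000 → turbulent. Relative roughness ε/D = 2.3e-06/0.597 = 3.85e-06. Haaland: 1/√f = -1.8 log₁₀[(3.85e-06/3.7)^1.11 + 6.9/6776] = -1.8 log₁₀[2.29e-07 + 0.00102] = 5.386, so f = 0.03448.
Darcy-Weisbach: ΔP = f(L/D)(ρV²/2) = 0.03448·(164/0.597)·(864·0.134²/2) = 0.03448·274.7·7.757 = 73.47 Pa.
Head loss h_f = ΔP/(ρg) = 73.47/(864·9.81) = 0.00867 m.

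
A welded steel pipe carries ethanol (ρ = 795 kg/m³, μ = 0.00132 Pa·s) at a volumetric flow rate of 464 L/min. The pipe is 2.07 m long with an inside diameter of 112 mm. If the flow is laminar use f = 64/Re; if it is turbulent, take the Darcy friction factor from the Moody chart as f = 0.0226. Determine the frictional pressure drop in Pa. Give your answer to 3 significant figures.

Q = 464 L/min = 464/60000 = 0.007733 m³/s.
Cross-sectional area A = πD²/4 = π(0.112)²/4 = 0.009852 m²; mean velocity V = Q/A = 0.007733/0.009852 = 0.7849 m/s.
Reynolds number Re = ρVD/μ = 795 · 0.7849 · 0.112 / 0.00132 = 5.295e+04.
Re > 4000 → turbulent; use the Moody-chart value f = 0.0226.
Darcy-Weisbach: ΔP = f(L/D)(ρV²/2) = 0.0226·(2.07/0.112)·(795·0.7849²/2) = 0.0226·18.48·244.9 = 102.3 Pa.

ΔP ≈ 102 Pa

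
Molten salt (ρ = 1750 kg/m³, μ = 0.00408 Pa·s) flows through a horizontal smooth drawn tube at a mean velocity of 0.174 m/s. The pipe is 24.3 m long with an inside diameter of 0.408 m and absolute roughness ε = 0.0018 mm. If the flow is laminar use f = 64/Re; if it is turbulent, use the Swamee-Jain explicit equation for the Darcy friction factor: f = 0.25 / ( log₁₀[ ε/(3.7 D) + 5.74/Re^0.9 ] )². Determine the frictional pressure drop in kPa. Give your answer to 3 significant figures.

Reynolds number Re = ρVD/μ = 1750 · 0.174 · 0.408 / 0.00408 = 3.045e+04.
Re > 4000 → turbulent. Relative roughness ε/D = 1.8e-06/0.408 = 4.41e-06. Swamee-Jain: f = 0.25/(log₁₀[4.41e-06/3.7 + 5.74/3.045e+04^0.9])² = 0.25/(log₁₀[1.19e-06 + 0.000529])² = 0.25/(-3.275)² = 0.0233.
Darcy-Weisbach: ΔP = f(L/D)(ρV²/2) = 0.0233·(24.3/0.408)·(1750·0.174²/2) = 0.0233·59.56·26.49 = 36.77 Pa.
ΔP = 36.77 Pa = 0.0368 kPa.

ΔP ≈ 0.0368 kPa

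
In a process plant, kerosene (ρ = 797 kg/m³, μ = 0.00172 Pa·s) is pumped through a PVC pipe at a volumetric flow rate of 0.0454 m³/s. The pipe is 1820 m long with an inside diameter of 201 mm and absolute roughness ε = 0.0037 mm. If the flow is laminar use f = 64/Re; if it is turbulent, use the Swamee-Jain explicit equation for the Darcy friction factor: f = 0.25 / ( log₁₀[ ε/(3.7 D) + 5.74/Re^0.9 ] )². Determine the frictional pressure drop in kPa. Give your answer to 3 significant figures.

ΔP ≈ 125 kPa

Cross-sectional area A = πD²/4 = π(0.201)²/4 = 0.03173 m²; mean velocity V = Q/A = 0.0454/0.03173 = 1.431 m/s.
Reynolds number Re = ρVD/μ = 797 · 1.431 · 0.201 / 0.00172 = 1.333e+05.
Re > 4000 → turbulent. Relative roughness ε/D = 3.7e-06/0.201 = 1.84e-05. Swamee-Jain: f = 0.25/(log₁₀[1.84e-05/3.7 + 5.74/1.333e+05^0.9])² = 0.25/(log₁₀[4.98e-06 + 0.00014])² = 0.25/(-3.838)² = 0.01697.
Darcy-Weisbach: ΔP = f(L/D)(ρV²/2) = 0.01697·(1820/0.201)·(797·1.431²/2) = 0.01697·9055·815.8 = 1.254e+05 Pa.
ΔP = 1.254e+05 Pa = 125 kPa.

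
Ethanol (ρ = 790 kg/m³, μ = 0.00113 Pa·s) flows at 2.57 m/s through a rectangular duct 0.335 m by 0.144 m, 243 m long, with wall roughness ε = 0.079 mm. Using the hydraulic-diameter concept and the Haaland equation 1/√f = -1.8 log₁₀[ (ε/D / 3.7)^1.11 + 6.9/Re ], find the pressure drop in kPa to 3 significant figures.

Hydraulic diameter D_h = 4A/P = 4·(0.335·0.144)/(2·(0.335+0.144)) = 0.193/0.958 = 0.2014 m.
Re = ρVD_h/μ = 790·2.57·0.2014/0.00113 = 3.619e+05.
ε/D_h = 7.9e-05/0.2014 = 0.000392; Haaland gives 1/√f = -1.8 log₁₀[3.87e-05+1.91e-05] = 7.629, so f = 0.01718.
ΔP = f(L/D_h)(ρV²/2) = 0.01718·243/0.2014·2609 = 5.409e+04 Pa.
ΔP = 54.1 kPa.

ΔP ≈ 54.1 kPa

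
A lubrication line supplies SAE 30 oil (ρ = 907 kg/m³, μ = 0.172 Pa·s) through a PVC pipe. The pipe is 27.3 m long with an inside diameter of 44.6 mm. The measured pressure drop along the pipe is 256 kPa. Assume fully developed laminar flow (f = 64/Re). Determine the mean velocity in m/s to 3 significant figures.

V ≈ 3.39 m/s

For laminar flow, f = 64/Re with Re = ρVD/μ, so Darcy-Weisbach reduces to ΔP = 32μLV/D². Solving for V: V = ΔP·D²/(32μL) = 2.56e+05·(0.0446)²/(32·0.172·27.3) = 3.389 m/s.
Check: Re = ρVD/μ = 907·3.389·0.0446/0.172 = 797 < 2300, so the laminar assumption holds.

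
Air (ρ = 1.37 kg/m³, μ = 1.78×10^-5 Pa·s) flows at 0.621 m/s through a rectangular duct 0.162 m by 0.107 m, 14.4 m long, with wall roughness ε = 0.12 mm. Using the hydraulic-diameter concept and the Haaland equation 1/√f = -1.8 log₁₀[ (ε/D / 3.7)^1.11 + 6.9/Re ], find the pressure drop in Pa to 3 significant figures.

Hydraulic diameter D_h = 4A/P = 4·(0.162·0.107)/(2·(0.162+0.107)) = 0.06934/0.538 = 0.1289 m.
Re = ρVD_h/μ = 1.37·0.621·0.1289/1.78e-05 = 6160.
ε/D_h = 0.00012/0.1289 = 0.000931; Haaland gives 1/√f = -1.8 log₁₀[0.000101+0.00112] = 5.244, so f = 0.03637.
ΔP = f(L/D_h)(ρV²/2) = 0.03637·14.4/0.1289·0.2642 = 1.073 Pa.

ΔP ≈ 1.07 Pa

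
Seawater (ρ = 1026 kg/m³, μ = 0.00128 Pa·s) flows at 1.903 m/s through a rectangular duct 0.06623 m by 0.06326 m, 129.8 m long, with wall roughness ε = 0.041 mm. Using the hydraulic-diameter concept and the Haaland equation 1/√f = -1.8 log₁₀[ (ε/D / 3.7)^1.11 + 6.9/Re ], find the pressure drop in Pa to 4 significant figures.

Hydraulic diameter D_h = 4A/P = 4·(0.06623·0.06326)/(2·(0.06623+0.06326)) = 0.01676/0.259 = 0.06471 m.
Re = ρVD_h/μ = 1026·1.903·0.06471/0.00128 = 9.871e+04.
ε/D_h = 4.1e-05/0.06471 = 0.000634; Haaland gives 1/√f = -1.8 log₁₀[6.6e-05+6.99e-05] = 6.96, so f = 0.02064.
ΔP = f(L/D_h)(ρV²/2) = 0.02064·129.8/0.06471·1858 = 7.692e+04 Pa.

ΔP ≈ 76920 Pa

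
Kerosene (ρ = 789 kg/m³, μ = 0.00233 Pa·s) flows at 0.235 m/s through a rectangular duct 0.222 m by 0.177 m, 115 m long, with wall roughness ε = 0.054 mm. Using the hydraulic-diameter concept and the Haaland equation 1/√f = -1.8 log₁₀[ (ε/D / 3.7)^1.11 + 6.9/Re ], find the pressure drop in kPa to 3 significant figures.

ΔP ≈ 0.354 kPa

Hydraulic diameter D_h = 4A/P = 4·(0.222·0.177)/(2·(0.222+0.177)) = 0.1572/0.798 = 0.197 m.
Re = ρVD_h/μ = 789·0.235·0.197/0.00233 = 1.567e+04.
ε/D_h = 5.4e-05/0.197 = 0.000274; Haaland gives 1/√f = -1.8 log₁₀[2.6e-05+0.00044] = 5.996, so f = 0.02781.
ΔP = f(L/D_h)(ρV²/2) = 0.02781·115/0.197·21.79 = 353.8 Pa.
ΔP = 0.354 kPa.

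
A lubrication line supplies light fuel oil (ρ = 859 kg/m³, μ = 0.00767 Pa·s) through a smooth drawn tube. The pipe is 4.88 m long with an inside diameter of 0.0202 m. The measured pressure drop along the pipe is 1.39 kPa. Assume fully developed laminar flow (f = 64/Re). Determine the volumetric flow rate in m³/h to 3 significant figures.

For laminar flow, f = 64/Re with Re = ρVD/μ, so Darcy-Weisbach reduces to ΔP = 32μLV/D². Solving for V: V = ΔP·D²/(32μL) = 1390·(0.0202)²/(32·0.00767·4.88) = 0.4735 m/s.
Check: Re = ρVD/μ = 859·0.4735·0.0202/0.00767 = 1071 < 2300, so the laminar assumption holds.
Q = V·A = 0.4735·(π/4·0.0202²) = 0.0001518 m³/s = 0.546 m³/h.

Q ≈ 0.546 m³/h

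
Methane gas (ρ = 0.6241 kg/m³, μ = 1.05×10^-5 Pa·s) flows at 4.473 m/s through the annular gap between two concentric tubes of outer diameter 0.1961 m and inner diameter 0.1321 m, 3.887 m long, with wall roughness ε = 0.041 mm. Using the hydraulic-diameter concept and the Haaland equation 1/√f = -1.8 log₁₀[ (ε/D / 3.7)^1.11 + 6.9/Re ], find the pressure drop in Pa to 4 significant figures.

Hydraulic diameter D_h = 4A/P = D_o - D_i = 0.1961 - 0.1321 = 0.064 m.
Re = ρVD_h/μ = 0.6241·4.473·0.064/1.05e-05 = 1.702e+04.
ε/D_h = 4.1e-05/0.064 = 0.000641; Haaland gives 1/√f = -1.8 log₁₀[6.68e-05+0.000406] = 5.986, so f = 0.0279.
ΔP = f(L/D_h)(ρV²/2) = 0.0279·3.887/0.064·6.243 = 10.58 Pa.

ΔP ≈ 10.58 Pa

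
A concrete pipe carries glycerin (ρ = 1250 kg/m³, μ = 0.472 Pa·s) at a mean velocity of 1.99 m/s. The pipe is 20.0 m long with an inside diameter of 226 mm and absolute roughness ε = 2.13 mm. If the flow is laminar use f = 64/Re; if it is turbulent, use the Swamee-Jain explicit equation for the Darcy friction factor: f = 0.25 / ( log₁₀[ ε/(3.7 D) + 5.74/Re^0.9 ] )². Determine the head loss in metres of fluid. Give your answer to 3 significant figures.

h_f ≈ 0.960 m

Reynolds number Re = ρVD/μ = 1250 · 1.99 · 0.226 / 0.472 = 1191.
Re < 2300 → laminar flow, so f = 64/Re = 64/1191 = 0.05373 (the turbulent correlation is not needed).
Darcy-Weisbach: ΔP = f(L/D)(ρV²/2) = 0.05373·(20/0.226)·(1250·1.99²/2) = 0.05373·88.5·2475 = 1.177e+04 Pa.
Head loss h_f = ΔP/(ρg) = 1.177e+04/(1250·9.81) = 0.960 m.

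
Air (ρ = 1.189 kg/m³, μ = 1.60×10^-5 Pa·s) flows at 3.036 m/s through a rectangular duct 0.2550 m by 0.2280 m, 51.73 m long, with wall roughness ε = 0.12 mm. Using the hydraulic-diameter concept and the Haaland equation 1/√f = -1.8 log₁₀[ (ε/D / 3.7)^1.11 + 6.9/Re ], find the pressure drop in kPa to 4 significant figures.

ΔP ≈ 0.02583 kPa

Hydraulic diameter D_h = 4A/P = 4·(0.255·0.228)/(2·(0.255+0.228)) = 0.2326/0.966 = 0.2407 m.
Re = ρVD_h/μ = 1.189·3.036·0.2407/1.6e-05 = 5.432e+04.
ε/D_h = 0.00012/0.2407 = 0.000498; Haaland gives 1/√f = -1.8 log₁₀[5.05e-05+0.000127] = 6.751, so f = 0.02194.
ΔP = f(L/D_h)(ρV²/2) = 0.02194·51.73/0.2407·5.48 = 25.83 Pa.
ΔP = 0.02583 kPa.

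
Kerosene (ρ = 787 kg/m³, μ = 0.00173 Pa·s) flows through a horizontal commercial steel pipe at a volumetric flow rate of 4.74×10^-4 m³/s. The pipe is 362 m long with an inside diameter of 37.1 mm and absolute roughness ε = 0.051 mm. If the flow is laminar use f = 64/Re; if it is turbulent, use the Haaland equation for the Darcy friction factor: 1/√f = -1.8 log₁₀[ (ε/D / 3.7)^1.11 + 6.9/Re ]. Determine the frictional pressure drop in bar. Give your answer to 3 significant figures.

Cross-sectional area A = πD²/4 = π(0.0371)²/4 = 0.001081 m²; mean velocity V = Q/A = 0.000474/0.001081 = 0.4385 m/s.
Reynolds number Re = ρVD/μ = 787 · 0.4385 · 0.0371 / 0.00173 = 7400.
Re > 4000 → turbulent. Relative roughness ε/D = 5.1e-05/0.0371 = 0.00137. Haaland: 1/√f = -1.8 log₁₀[(0.00137/3.7)^1.11 + 6.9/7400] = -1.8 log₁₀[0.000156 + 0.000932] = 5.334, so f = 0.03515.
Darcy-Weisbach: ΔP = f(L/D)(ρV²/2) = 0.03515·(362/0.0371)·(787·0.4385²/2) = 0.03515·9757·75.65 = 2.595e+04 Pa.
ΔP = 2.595e+04 Pa = 0.259 bar.

ΔP ≈ 0.259 bar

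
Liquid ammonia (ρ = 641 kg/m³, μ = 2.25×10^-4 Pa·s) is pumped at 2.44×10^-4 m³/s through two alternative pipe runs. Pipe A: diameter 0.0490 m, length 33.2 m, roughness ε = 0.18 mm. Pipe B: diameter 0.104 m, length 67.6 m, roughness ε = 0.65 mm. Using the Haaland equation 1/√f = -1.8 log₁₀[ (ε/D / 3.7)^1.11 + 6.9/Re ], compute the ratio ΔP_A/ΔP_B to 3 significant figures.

ΔP_A/ΔP_B ≈ 17.4

Pipe A: V = Q/A = 0.000244/0.001886 = 0.1294 m/s; Re = 1.806e+04; ε/D = 0.00367; Haaland → f = 0.03269; ΔP_A = f(L/D)(ρV²/2) = 118.9 Pa.
Pipe B: V = Q/A = 0.000244/0.008495 = 0.02872 m/s; Re = 8510; ε/D = 0.00625; Haaland → f = 0.03985; ΔP_B = f(L/D)(ρV²/2) = 6.849 Pa.
ΔP_A/ΔP_B = 118.9/6.849 = 17.4.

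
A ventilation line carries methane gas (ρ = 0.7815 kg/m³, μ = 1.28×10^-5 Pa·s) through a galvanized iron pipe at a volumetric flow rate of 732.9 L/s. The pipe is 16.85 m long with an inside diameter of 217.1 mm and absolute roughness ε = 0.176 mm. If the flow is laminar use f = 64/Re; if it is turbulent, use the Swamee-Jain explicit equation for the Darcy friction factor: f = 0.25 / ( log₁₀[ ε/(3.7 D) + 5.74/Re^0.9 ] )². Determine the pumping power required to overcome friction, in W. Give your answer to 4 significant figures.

Q = 732.9 L/s = 732.9/1000 = 0.7329 m³/s.
Cross-sectional area A = πD²/4 = π(0.2171)²/4 = 0.03702 m²; mean velocity V = Q/A = 0.7329/0.03702 = 19.8 m/s.
Reynolds number Re = ρVD/μ = 0.7815 · 19.8 · 0.2171 / 1.28e-05 = 2.624e+05.
Re > 4000 → turbulent. Relative roughness ε/D = 0.000176/0.2171 = 0.000811. Swamee-Jain: f = 0.25/(log₁₀[0.000811/3.7 + 5.74/2.624e+05^0.9])² = 0.25/(log₁₀[0.000219 + 7.62e-05])² = 0.25/(-3.53)² = 0.02007.
Darcy-Weisbach: ΔP = f(L/D)(ρV²/2) = 0.02007·(16.85/0.2171)·(0.7815·19.8²/2) = 0.02007·77.61·153.2 = 238.5 Pa.
Pumping power P = QΔP = 0.7329·238.5 = 174.82 W = 174.8 W.

P ≈ 174.8 W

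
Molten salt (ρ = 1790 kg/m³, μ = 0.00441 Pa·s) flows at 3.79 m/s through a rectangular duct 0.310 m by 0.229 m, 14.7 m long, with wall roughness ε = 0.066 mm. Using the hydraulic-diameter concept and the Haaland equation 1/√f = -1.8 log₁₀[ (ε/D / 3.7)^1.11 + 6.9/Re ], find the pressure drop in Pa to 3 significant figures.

ΔP ≈ 11500 Pa

Hydraulic diameter D_h = 4A/P = 4·(0.31·0.229)/(2·(0.31+0.229)) = 0.284/1.078 = 0.2634 m.
Re = ρVD_h/μ = 1790·3.79·0.2634/0.00441 = 4.052e+05.
ε/D_h = 6.6e-05/0.2634 = 0.000251; Haaland gives 1/√f = -1.8 log₁₀[2.36e-05+1.7e-05] = 7.905, so f = 0.016.
ΔP = f(L/D_h)(ρV²/2) = 0.016·14.7/0.2634·1.286e+04 = 1.148e+04 Pa.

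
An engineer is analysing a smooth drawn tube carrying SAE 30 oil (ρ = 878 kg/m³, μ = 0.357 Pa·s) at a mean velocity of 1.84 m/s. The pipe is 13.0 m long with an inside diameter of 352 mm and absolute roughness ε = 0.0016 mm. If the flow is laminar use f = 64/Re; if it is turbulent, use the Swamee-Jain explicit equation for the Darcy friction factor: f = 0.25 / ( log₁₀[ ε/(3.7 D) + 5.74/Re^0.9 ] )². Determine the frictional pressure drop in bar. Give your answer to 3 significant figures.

Reynolds number Re = ρVD/μ = 878 · 1.84 · 0.352 / 0.357 = 1593.
Re < 2300 → laminar flow, so f = 64/Re = 64/1593 = 0.04018 (the turbulent correlation is not needed).
Darcy-Weisbach: ΔP = f(L/D)(ρV²/2) = 0.04018·(13/0.352)·(878·1.84²/2) = 0.04018·36.93·1486 = 2205 Pa.
ΔP = 2205 Pa = 0.0221 bar.

ΔP ≈ 0.0221 bar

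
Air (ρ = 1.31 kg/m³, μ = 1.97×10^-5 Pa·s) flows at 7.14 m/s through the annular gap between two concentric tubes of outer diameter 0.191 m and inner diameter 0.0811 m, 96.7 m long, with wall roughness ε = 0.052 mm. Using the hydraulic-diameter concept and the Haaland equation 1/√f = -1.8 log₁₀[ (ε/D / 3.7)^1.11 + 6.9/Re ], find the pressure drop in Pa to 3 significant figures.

ΔP ≈ 647 Pa

Hydraulic diameter D_h = 4A/P = D_o - D_i = 0.191 - 0.0811 = 0.1099 m.
Re = ρVD_h/μ = 1.31·7.14·0.1099/1.97e-05 = 5.218e+04.
ε/D_h = 5.2e-05/0.1099 = 0.000473; Haaland gives 1/√f = -1.8 log₁₀[4.77e-05+0.000132] = 6.741, so f = 0.02201.
ΔP = f(L/D_h)(ρV²/2) = 0.02201·96.7/0.1099·33.39 = 646.6 Pa.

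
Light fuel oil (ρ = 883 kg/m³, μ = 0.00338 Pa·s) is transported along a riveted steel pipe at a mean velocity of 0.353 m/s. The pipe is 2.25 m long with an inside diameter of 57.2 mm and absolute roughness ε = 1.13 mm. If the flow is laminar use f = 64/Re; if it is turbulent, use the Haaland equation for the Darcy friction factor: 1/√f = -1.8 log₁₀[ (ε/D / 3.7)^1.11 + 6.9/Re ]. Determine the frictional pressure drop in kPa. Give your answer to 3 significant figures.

ΔP ≈ 0.119 kPa

Reynolds number Re = ρVD/μ = 883 · 0.353 · 0.0572 / 0.00338 = 5275.
Re > 4000 → turbulent. Relative roughness ε/D = 0.00113/0.0572 = 0.0198. Haaland: 1/√f = -1.8 log₁₀[(0.0198/3.7)^1.11 + 6.9/5275] = -1.8 log₁₀[0.003 + 0.00131] = 4.258, so f = 0.05516.
Darcy-Weisbach: ΔP = f(L/D)(ρV²/2) = 0.05516·(2.25/0.0572)·(883·0.353²/2) = 0.05516·39.34·55.01 = 119.4 Pa.
ΔP = 119.4 Pa = 0.119 kPa.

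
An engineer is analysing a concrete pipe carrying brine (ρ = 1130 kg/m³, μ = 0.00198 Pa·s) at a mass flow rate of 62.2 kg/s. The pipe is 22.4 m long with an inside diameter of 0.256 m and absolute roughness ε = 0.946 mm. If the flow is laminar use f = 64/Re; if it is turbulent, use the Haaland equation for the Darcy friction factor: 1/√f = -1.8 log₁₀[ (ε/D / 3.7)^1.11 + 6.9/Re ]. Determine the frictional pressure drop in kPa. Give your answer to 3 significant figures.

ΔP ≈ 1.61 kPa

A = πD²/4 = π(0.256)²/4 = 0.05147 m²; mean velocity V = ṁ/(ρA) = 62.2/(1130 · 0.05147) = 1.069 m/s.
Reynolds number Re = ρVD/μ = 1130 · 1.069 · 0.256 / 0.00198 = 1.562e+05.
Re > 4000 → turbulent. Relative roughness ε/D = 0.000946/0.256 = 0.0037. Haaland: 1/√f = -1.8 log₁₀[(0.0037/3.7)^1.11 + 6.9/1.562e+05] = -1.8 log₁₀[0.000467 + 4.42e-05] = 5.924, so f = 0.02849.
Darcy-Weisbach: ΔP = f(L/D)(ρV²/2) = 0.02849·(22.4/0.256)·(1130·1.069²/2) = 0.02849·87.5·646.1 = 1611 Pa.
ΔP = 1611 Pa = 1.61 kPa.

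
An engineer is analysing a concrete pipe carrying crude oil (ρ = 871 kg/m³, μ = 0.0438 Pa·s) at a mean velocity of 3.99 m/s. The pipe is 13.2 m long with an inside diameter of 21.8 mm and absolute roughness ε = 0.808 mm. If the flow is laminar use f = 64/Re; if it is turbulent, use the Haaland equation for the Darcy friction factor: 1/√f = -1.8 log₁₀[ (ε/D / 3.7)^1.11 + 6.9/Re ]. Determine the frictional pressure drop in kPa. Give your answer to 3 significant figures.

Reynolds number Re = ρVD/μ = 871 · 3.99 · 0.0218 / 0.0438 = 1730.
Re < 2300 → laminar flow, so f = 64/Re = 64/1730 = 0.037 (the turbulent correlation is not needed).
Darcy-Weisbach: ΔP = f(L/D)(ρV²/2) = 0.037·(13.2/0.0218)·(871·3.99²/2) = 0.037·605.5·6933 = 1.553e+05 Pa.
ΔP = 1.553e+05 Pa = 155 kPa.

ΔP ≈ 155 kPa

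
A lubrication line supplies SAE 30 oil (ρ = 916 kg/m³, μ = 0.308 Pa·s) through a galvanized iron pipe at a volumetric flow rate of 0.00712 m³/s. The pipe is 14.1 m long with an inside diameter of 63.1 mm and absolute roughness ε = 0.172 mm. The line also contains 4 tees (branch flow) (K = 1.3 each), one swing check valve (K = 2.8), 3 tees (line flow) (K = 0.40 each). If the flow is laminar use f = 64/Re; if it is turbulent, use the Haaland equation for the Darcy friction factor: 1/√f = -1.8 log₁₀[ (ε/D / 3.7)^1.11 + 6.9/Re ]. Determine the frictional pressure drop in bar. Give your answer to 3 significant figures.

ΔP ≈ 1.01 bar

Cross-sectional area A = πD²/4 = π(0.0631)²/4 = 0.003127 m²; mean velocity V = Q/A = 0.00712/0.003127 = 2.277 m/s.
Reynolds number Re = ρVD/μ = 916 · 2.277 · 0.0631 / 0.308 = 427.3.
Re < 2300 → laminar flow, so f = 64/Re = 64/427.3 = 0.1498 (the turbulent correlation is not needed).
Total minor-loss coefficient ΣK = 4·1.3 + 1·2.8 + 3·0.4 = 9.2.
ΔP = [f·L/D + ΣK]·(ρV²/2) = [0.1498·14.1/0.0631 + 9.2]·(916·2.277²/2) = [33.47 + 9.2]·2374 = 1.013e+05 Pa.
ΔP = 1.013e+05 Pa = 1.01 bar.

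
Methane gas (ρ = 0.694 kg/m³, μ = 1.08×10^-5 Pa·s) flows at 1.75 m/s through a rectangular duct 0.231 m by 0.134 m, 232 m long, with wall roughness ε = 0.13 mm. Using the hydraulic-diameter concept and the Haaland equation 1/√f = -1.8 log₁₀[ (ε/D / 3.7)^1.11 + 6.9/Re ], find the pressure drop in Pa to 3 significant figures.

Hydraulic diameter D_h = 4A/P = 4·(0.231·0.134)/(2·(0.231+0.134)) = 0.1238/0.73 = 0.1696 m.
Re = ρVD_h/μ = 0.694·1.75·0.1696/1.08e-05 = 1.907e+04.
ε/D_h = 0.00013/0.1696 = 0.000766; Haaland gives 1/√f = -1.8 log₁₀[8.15e-05+0.000362] = 6.036, so f = 0.02745.
ΔP = f(L/D_h)(ρV²/2) = 0.02745·232/0.1696·1.063 = 39.9 Pa.

ΔP ≈ 39.9 Pa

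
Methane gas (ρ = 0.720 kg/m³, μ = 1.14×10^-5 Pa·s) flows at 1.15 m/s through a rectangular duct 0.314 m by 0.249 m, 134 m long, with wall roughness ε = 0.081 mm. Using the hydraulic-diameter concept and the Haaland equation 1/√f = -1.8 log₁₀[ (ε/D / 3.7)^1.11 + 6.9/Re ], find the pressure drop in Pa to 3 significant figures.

Hydraulic diameter D_h = 4A/P = 4·(0.314·0.249)/(2·(0.314+0.249)) = 0.3127/1.126 = 0.2777 m.
Re = ρVD_h/μ = 0.72·1.15·0.2777/1.14e-05 = 2.017e+04.
ε/D_h = 8.1e-05/0.2777 = 0.000292; Haaland gives 1/√f = -1.8 log₁₀[2.79e-05+0.000342] = 6.177, so f = 0.02621.
ΔP = f(L/D_h)(ρV²/2) = 0.02621·134/0.2777·0.4761 = 6.019 Pa.

ΔP ≈ 6.02 Pa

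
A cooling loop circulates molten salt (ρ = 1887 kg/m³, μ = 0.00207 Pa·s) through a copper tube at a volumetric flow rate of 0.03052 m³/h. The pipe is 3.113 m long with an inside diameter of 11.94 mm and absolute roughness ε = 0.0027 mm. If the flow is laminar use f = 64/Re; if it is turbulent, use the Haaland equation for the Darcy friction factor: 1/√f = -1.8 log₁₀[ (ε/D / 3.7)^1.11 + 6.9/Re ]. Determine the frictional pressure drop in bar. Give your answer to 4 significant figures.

Q = 0.03052 m³/h = 0.03052/3600 = 8.478e-06 m³/s.
Cross-sectional area A = πD²/4 = π(0.01194)²/4 = 0.000112 m²; mean velocity V = Q/A = 8.478e-06/0.000112 = 0.07572 m/s.
Reynolds number Re = ρVD/μ = 1887 · 0.07572 · 0.01194 / 0.00207 = 824.1.
Re < 2300 → laminar flow, so f = 64/Re = 64/824.1 = 0.07766 (the turbulent correlation is not needed).
Darcy-Weisbach: ΔP = f(L/D)(ρV²/2) = 0.07766·(3.113/0.01194)·(1887·0.07572²/2) = 0.07766·260.7·5.409 = 109.5 Pa.
ΔP = 109.5 Pa = 0.001095 bar.

ΔP ≈ 0.001095 bar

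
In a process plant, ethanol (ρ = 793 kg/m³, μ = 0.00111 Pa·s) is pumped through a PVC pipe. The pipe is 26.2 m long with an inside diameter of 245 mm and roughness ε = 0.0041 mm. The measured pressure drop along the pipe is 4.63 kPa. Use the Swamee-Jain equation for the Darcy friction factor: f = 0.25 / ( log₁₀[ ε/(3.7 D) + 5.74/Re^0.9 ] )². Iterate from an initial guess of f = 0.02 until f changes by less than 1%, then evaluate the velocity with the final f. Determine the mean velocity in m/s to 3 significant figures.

Rearranging Darcy-Weisbach: V = √(2·ΔP·D/(f·L·ρ)). With ε/D = 4.1e-06/0.245 = 1.67e-05, iterate starting from f = 0.02:
  f = 0.02 → V = √(2·4630·0.245/(0.02·26.2·793)) = 2.337 m/s; Re = ρVD/μ = 4.09e+05; f → 0.01381
  f = 0.01381 → V = 2.812 m/s; Re = 4.922e+05; f → 0.01339
  f = 0.01339 → V = 2.856 m/s; Re = 4.998e+05; f → 0.01336
Converged (Δf/f < 1%). With the final f = 0.01336: V = √(2·4630·0.245/(0.01336·26.2·793)) = 2.859 m/s.

V ≈ 2.86 m/s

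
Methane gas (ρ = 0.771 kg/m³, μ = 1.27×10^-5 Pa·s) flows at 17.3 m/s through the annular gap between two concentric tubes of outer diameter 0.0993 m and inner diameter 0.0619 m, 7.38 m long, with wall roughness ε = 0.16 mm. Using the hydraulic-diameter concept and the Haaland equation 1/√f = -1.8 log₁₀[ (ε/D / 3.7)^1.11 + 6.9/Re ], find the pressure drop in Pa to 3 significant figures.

Hydraulic diameter D_h = 4A/P = D_o - D_i = 0.0993 - 0.0619 = 0.0374 m.
Re = ρVD_h/μ = 0.771·17.3·0.0374/1.27e-05 = 3.928e+04.
ε/D_h = 0.00016/0.0374 = 0.00428; Haaland gives 1/√f = -1.8 log₁₀[0.00055+0.000176] = 5.651, so f = 0.03131.
ΔP = f(L/D_h)(ρV²/2) = 0.03131·7.38/0.0374·115.4 = 712.9 Pa.

ΔP ≈ 713 Pa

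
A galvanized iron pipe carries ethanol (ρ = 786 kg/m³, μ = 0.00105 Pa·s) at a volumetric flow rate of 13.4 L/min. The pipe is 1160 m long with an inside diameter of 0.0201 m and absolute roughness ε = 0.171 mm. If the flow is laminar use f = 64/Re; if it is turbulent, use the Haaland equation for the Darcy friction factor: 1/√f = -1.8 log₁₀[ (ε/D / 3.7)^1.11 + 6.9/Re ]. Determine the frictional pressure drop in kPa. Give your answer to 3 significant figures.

ΔP ≈ 463 kPa

Q = 13.4 L/min = 13.4/60000 = 0.0002233 m³/s.
Cross-sectional area A = πD²/4 = π(0.0201)²/4 = 0.0003173 m²; mean velocity V = Q/A = 0.0002233/0.0003173 = 0.7038 m/s.
Reynolds number Re = ρVD/μ = 786 · 0.7038 · 0.0201 / 0.00105 = 1.059e+04.
Re > 4000 → turbulent. Relative roughness ε/D = 0.000171/0.0201 = 0.00851. Haaland: 1/√f = -1.8 log₁₀[(0.00851/3.7)^1.11 + 6.9/1.059e+04] = -1.8 log₁₀[0.00118 + 0.000652] = 4.928, so f = 0.04119.
Darcy-Weisbach: ΔP = f(L/D)(ρV²/2) = 0.04119·(1160/0.0201)·(786·0.7038²/2) = 0.04119·5.771e+04·194.7 = 4.627e+05 Pa.
ΔP = 4.627e+05 Pa = 463 kPa.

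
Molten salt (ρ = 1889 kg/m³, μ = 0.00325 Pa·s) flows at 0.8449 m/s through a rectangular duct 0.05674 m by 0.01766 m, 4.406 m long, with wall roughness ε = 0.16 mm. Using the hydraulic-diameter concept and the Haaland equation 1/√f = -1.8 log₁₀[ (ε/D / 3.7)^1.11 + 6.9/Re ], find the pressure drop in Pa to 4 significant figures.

Hydraulic diameter D_h = 4A/P = 4·(0.05674·0.01766)/(2·(0.05674+0.01766)) = 0.004008/0.1488 = 0.02694 m.
Re = ρVD_h/μ = 1889·0.8449·0.02694/0.00325 = 1.323e+04.
ε/D_h = 0.00016/0.02694 = 0.00594; Haaland gives 1/√f = -1.8 log₁₀[0.000791+0.000522] = 5.187, so f = 0.03716.
ΔP = f(L/D_h)(ρV²/2) = 0.03716·4.406/0.02694·674.2 = 4099 Pa.

ΔP ≈ 4099 Pa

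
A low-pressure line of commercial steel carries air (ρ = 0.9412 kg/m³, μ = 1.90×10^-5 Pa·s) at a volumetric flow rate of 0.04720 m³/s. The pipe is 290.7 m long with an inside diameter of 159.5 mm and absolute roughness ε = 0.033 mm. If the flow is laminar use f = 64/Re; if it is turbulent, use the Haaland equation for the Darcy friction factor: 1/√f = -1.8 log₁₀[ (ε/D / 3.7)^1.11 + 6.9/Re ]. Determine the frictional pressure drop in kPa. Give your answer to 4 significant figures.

ΔP ≈ 0.1270 kPa

Cross-sectional area A = πD²/4 = π(0.1595)²/4 = 0.01998 m²; mean velocity V = Q/A = 0.0472/0.01998 = 2.362 m/s.
Reynolds number Re = ρVD/μ = 0.9412 · 2.362 · 0.1595 / 1.9e-05 = 1.866e+04.
Re > 4000 → turbulent. Relative roughness ε/D = 3.3e-05/0.1595 = 0.000207. Haaland: 1/√f = -1.8 log₁₀[(0.000207/3.7)^1.11 + 6.9/1.866e+04] = -1.8 log₁₀[1.9e-05 + 0.00037] = 6.139, so f = 0.02654.
Darcy-Weisbach: ΔP = f(L/D)(ρV²/2) = 0.02654·(290.7/0.1595)·(0.9412·2.362²/2) = 0.02654·1823·2.626 = 127 Pa.
ΔP = 127 Pa = 0.1270 kPa.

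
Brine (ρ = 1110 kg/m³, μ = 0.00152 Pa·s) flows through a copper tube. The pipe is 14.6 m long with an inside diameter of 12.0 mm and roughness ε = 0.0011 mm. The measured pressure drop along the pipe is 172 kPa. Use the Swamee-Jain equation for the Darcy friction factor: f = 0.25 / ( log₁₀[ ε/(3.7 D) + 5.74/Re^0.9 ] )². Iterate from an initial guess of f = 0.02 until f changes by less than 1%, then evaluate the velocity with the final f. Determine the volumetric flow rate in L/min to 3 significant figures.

Q ≈ 22.1 L/min

Rearranging Darcy-Weisbach: V = √(2·ΔP·D/(f·L·ρ)). With ε/D = 1.1e-06/0.012 = 9.17e-05, iterate starting from f = 0.02:
  f = 0.02 → V = √(2·1.72e+05·0.012/(0.02·14.6·1110)) = 3.569 m/s; Re = ρVD/μ = 3.127e+04; f → 0.02343
  f = 0.02343 → V = 3.297 m/s; Re = 2.889e+04; f → 0.02386
  f = 0.02386 → V = 3.267 m/s; Re = 2.863e+04; f → 0.02391
Converged (Δf/f < 1%). With the final f = 0.02391: V = √(2·1.72e+05·0.012/(0.02391·14.6·1110)) = 3.264 m/s.
Q = V·A = 3.264·(π/4·0.012²) = 0.0003691 m³/s = 22.1 L/min.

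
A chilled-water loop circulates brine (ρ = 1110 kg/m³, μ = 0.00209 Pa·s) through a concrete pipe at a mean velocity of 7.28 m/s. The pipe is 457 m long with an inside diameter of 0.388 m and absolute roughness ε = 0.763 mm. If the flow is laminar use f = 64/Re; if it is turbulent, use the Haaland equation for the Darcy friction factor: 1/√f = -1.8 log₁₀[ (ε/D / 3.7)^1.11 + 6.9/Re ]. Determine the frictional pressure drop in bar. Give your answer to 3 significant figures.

ΔP ≈ 8.13 bar

Reynolds number Re = ρVD/μ = 1110 · 7.28 · 0.388 / 0.00209 = 1.5e+06.
Re > 4000 → turbulent. Relative roughness ε/D = 0.000763/0.388 = 0.00197. Haaland: 1/√f = -1.8 log₁₀[(0.00197/3.7)^1.11 + 6.9/1.5e+06] = -1.8 log₁₀[0.000232 + 4.6e-06] = 6.527, so f = 0.02347.
Darcy-Weisbach: ΔP = f(L/D)(ρV²/2) = 0.02347·(457/0.388)·(1110·7.28²/2) = 0.02347·1178·2.941e+04 = 8.132e+05 Pa.
ΔP = 8.132e+05 Pa = 8.13 bar.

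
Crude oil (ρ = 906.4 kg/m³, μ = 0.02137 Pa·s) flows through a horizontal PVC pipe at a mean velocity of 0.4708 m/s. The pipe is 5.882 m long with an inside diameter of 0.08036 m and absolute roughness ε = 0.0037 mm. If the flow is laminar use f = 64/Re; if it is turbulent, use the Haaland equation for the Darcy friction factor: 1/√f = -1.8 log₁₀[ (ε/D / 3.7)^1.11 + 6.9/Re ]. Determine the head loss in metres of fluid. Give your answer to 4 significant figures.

h_f ≈ 0.03298 m

Reynolds number Re = ρVD/μ = 906.4 · 0.4708 · 0.08036 / 0.0214 = 1605.
Re < 2300 → laminar flow, so f = 64/Re = 64/1605 = 0.03988 (the turbulent correlation is not needed).
Darcy-Weisbach: ΔP = f(L/D)(ρV²/2) = 0.03988·(5.882/0.08036)·(906.4·0.4708²/2) = 0.03988·73.2·100.5 = 293.2 Pa.
Head loss h_f = ΔP/(ρg) = 293.2/(906.4·9.81) = 0.03298 m.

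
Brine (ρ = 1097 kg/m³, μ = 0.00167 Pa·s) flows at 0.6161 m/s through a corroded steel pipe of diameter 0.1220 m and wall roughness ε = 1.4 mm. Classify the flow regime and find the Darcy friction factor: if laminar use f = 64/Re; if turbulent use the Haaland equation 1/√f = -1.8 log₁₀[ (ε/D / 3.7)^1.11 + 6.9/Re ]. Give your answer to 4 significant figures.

f ≈ 0.04084

Re = ρVD/μ = 1097·0.6161·0.122/0.00167 = 4.937e+04.
Re > 4000 → turbulent. ε/D = 0.0014/0.122 = 0.0115; Haaland: 1/√f = -1.8 log₁₀[0.00164 + 0.00014] = 4.948, so f = 0.04084.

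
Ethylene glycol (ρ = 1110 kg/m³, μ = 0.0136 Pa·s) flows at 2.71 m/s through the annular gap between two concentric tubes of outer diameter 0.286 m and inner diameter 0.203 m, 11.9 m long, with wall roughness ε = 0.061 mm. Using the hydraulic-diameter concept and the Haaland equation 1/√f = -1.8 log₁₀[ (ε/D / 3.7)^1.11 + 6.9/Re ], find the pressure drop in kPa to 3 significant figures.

ΔP ≈ 16.1 kPa

Hydraulic diameter D_h = 4A/P = D_o - D_i = 0.286 - 0.203 = 0.083 m.
Re = ρVD_h/μ = 1110·2.71·0.083/0.0136 = 1.836e+04.
ε/D_h = 6.1e-05/0.083 = 0.000735; Haaland gives 1/√f = -1.8 log₁₀[7.78e-05+0.000376] = 6.018, so f = 0.02761.
ΔP = f(L/D_h)(ρV²/2) = 0.02761·11.9/0.083·4076 = 1.614e+04 Pa.
ΔP = 16.1 kPa.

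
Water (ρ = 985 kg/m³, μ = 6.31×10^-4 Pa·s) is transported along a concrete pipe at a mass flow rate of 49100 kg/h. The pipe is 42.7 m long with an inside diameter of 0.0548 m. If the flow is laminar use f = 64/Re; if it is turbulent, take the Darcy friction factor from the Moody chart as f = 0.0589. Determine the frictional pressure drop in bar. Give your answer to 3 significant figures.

ΔP ≈ 7.79 bar

ṁ = 49100 kg/h = 49100/3600 = 13.64 kg/s.
A = πD²/4 = π(0.0548)²/4 = 0.002359 m²; mean velocity V = ṁ/(ρA) = 13.64/(985 · 0.002359) = 5.871 m/s.
Reynolds number Re = ρVD/μ = 985 · 5.871 · 0.0548 / 0.000631 = 5.022e+05.
Re > 4000 → turbulent; use the Moody-chart value f = 0.0589.
Darcy-Weisbach: ΔP = f(L/D)(ρV²/2) = 0.0589·(42.7/0.0548)·(985·5.871²/2) = 0.0589·779.2·1.697e+04 = 7.79e+05 Pa.
ΔP = 7.79e+05 Pa = 7.79 bar.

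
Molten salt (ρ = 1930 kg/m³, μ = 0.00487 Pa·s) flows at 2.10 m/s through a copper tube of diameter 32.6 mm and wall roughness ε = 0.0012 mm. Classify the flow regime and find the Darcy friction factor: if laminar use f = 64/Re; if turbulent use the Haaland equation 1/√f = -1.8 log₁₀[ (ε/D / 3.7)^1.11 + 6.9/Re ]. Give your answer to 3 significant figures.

f ≈ 0.0239

Re = ρVD/μ = 1930·2.1·0.0326/0.00487 = 2.713e+04.
Re > 4000 → turbulent. ε/D = 1.2e-06/0.0326 = 3.68e-05; Haaland: 1/√f = -1.8 log₁₀[2.8e-06 + 0.000254] = 6.462, so f = 0.02395.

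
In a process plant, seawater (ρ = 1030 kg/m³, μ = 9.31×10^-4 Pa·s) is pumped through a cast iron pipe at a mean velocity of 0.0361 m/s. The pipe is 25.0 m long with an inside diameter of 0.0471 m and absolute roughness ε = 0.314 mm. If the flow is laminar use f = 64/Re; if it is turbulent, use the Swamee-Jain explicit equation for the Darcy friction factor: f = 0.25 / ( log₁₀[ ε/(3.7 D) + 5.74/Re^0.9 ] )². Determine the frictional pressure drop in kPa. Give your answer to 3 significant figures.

Reynolds number Re = ρVD/μ = 1030 · 0.0361 · 0.0471 / 0.000931 = 1881.
Re < 2300 → laminar flow, so f = 64/Re = 64/1881 = 0.03402 (the turbulent correlation is not needed).
Darcy-Weisbach: ΔP = f(L/D)(ρV²/2) = 0.03402·(25/0.0471)·(1030·0.0361²/2) = 0.03402·530.8·0.6712 = 12.12 Pa.
ΔP = 12.12 Pa = 0.0121 kPa.

ΔP ≈ 0.0121 kPa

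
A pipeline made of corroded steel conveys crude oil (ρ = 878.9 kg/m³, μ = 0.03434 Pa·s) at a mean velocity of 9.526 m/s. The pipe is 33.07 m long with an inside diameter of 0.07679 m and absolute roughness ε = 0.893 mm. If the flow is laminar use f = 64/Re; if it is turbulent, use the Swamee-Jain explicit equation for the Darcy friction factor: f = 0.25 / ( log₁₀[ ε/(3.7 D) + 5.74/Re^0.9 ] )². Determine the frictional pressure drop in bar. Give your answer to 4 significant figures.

ΔP ≈ 7.442 bar

Reynolds number Re = ρVD/μ = 878.9 · 9.526 · 0.07679 / 0.0343 = 1.872e+04.
Re > 4000 → turbulent. Relative roughness ε/D = 0.000893/0.07679 = 0.0116. Swamee-Jain: f = 0.25/(log₁₀[0.0116/3.7 + 5.74/1.872e+04^0.9])² = 0.25/(log₁₀[0.00314 + 0.00082])² = 0.25/(-2.402)² = 0.04333.
Darcy-Weisbach: ΔP = f(L/D)(ρV²/2) = 0.04333·(33.07/0.07679)·(878.9·9.526²/2) = 0.04333·430.7·3.988e+04 = 7.442e+05 Pa.
ΔP = 7.442e+05 Pa = 7.442 bar.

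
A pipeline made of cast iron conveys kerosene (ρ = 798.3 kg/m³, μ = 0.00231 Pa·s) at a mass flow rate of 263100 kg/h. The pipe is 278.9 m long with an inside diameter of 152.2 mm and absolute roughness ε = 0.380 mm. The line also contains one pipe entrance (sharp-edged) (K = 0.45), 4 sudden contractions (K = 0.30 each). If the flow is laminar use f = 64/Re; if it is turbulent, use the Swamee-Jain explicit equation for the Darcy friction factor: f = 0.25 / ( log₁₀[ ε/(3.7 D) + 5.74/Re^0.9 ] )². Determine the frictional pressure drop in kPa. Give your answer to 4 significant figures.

ΔP ≈ 490.9 kPa

ṁ = 263100 kg/h = 263100/3600 = 73.08 kg/s.
A = πD²/4 = π(0.1522)²/4 = 0.01819 m²; mean velocity V = ṁ/(ρA) = 73.08/(798.3 · 0.01819) = 5.032 m/s.
Reynolds number Re = ρVD/μ = 798.3 · 5.032 · 0.1522 / 0.00231 = 2.647e+05.
Re > 4000 → turbulent. Relative roughness ε/D = 0.00038/0.1522 = 0.0025. Swamee-Jain: f = 0.25/(log₁₀[0.0025/3.7 + 5.74/2.647e+05^0.9])² = 0.25/(log₁₀[0.000675 + 7.56e-05])² = 0.25/(-3.125)² = 0.0256.
Total minor-loss coefficient ΣK = 1·0.45 + 4·0.3 = 1.65.
ΔP = [f·L/D + ΣK]·(ρV²/2) = [0.0256·278.9/0.1522 + 1.65]·(798.3·5.032²/2) = [46.92 + 1.65]·1.011e+04 = 4.909e+05 Pa.
ΔP = 4.909e+05 Pa = 490.9 kPa.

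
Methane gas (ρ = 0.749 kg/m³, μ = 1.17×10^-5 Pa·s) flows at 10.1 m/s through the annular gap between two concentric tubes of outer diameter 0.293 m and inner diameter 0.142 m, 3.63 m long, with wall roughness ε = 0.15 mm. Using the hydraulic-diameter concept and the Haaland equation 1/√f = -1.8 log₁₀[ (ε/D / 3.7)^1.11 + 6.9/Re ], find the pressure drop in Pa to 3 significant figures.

ΔP ≈ 20.2 Pa

Hydraulic diameter D_h = 4A/P = D_o - D_i = 0.293 - 0.142 = 0.151 m.
Re = ρVD_h/μ = 0.749·10.1·0.151/1.17e-05 = 9.763e+04.
ε/D_h = 0.00015/0.151 = 0.000993; Haaland gives 1/√f = -1.8 log₁₀[0.000109+7.07e-05] = 6.743, so f = 0.02199.
ΔP = f(L/D_h)(ρV²/2) = 0.02199·3.63/0.151·38.2 = 20.2 Pa.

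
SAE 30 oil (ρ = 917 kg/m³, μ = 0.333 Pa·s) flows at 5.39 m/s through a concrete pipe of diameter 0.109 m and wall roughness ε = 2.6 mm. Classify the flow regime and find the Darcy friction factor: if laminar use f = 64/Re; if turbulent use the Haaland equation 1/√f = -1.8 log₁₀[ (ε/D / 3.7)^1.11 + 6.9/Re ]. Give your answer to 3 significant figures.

Re = ρVD/μ = 917·5.39·0.109/0.333 = 1618.
Re < 2300 → laminar, so f = 64/Re = 0.03956 (roughness is irrelevant in laminar flow).

f ≈ 0.0396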